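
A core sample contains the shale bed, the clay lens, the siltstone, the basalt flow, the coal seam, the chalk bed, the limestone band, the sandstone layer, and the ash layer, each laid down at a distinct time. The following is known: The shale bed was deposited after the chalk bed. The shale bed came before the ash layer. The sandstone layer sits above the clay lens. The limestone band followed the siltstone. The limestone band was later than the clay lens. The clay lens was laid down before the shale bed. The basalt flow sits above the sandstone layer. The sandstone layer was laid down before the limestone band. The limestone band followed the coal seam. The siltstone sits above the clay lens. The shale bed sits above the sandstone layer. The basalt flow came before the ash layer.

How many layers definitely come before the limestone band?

Directly stated before the limestone band: the clay lens, the coal seam, the sandstone layer, and the siltstone.
No chain forces the chalk bed (or any of the others) ahead of the limestone band.
That's the clay lens, the coal seam, the sandstone layer, and the siltstone — 4 in all.

4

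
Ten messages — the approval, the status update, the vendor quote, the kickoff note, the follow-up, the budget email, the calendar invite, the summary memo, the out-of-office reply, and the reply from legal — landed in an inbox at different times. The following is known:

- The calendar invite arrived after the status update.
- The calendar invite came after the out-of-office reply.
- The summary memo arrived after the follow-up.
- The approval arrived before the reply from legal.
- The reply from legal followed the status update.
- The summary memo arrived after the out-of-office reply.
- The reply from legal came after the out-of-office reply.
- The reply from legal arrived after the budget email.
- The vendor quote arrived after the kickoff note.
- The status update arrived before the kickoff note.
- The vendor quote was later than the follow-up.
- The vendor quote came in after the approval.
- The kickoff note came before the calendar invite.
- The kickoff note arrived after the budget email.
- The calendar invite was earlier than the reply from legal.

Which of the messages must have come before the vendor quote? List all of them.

the approval, the budget email, the follow-up, the kickoff note, the status update

Directly stated before the vendor quote: the approval, the follow-up, and the kickoff note.
The budget email reaches the vendor quote via the budget email → the kickoff note → the vendor quote.
The status update reaches the vendor quote via the status update → the kickoff note → the vendor quote.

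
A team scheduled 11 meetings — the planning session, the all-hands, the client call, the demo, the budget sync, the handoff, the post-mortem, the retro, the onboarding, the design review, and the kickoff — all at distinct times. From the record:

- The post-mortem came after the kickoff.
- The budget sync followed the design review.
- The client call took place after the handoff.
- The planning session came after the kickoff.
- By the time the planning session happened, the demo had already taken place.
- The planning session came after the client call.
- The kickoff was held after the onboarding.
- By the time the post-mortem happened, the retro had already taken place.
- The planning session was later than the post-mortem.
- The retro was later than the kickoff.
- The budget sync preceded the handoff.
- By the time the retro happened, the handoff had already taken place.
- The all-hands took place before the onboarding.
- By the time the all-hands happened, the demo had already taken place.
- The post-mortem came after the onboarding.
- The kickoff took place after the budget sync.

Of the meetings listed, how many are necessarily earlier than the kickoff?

Directly stated before the kickoff: the budget sync and the onboarding.
The all-hands reaches the kickoff via the all-hands → the onboarding → the kickoff.
The demo reaches the kickoff via the demo → the all-hands → the onboarding → the kickoff.
The design review reaches the kickoff via the design review → the budget sync → the kickoff.
No chain forces the client call (or any of the others) ahead of the kickoff.
That's the all-hands, the budget sync, the demo, the design review, and the onboarding — 5 in all.

5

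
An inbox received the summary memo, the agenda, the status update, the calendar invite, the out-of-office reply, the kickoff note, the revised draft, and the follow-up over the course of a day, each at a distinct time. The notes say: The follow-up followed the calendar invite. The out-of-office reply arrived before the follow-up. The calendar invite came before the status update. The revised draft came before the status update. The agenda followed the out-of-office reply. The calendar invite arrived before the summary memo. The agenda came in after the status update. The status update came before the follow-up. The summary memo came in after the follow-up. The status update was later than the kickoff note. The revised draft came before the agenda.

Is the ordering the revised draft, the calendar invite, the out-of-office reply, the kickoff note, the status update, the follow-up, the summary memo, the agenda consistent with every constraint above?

Check each stated constraint against the proposed order — e.g. the calendar invite is ahead of the summary memo; the revised draft is ahead of the agenda. Every pair is in the required order; nothing is violated.

yes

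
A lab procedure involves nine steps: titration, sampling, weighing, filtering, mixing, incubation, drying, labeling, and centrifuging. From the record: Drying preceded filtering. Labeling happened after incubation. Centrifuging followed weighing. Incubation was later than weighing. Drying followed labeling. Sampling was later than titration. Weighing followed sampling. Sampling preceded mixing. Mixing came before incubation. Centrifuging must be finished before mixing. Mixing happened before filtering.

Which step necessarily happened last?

filtering

Every other step has a chain of constraints placing it before filtering, so filtering is last.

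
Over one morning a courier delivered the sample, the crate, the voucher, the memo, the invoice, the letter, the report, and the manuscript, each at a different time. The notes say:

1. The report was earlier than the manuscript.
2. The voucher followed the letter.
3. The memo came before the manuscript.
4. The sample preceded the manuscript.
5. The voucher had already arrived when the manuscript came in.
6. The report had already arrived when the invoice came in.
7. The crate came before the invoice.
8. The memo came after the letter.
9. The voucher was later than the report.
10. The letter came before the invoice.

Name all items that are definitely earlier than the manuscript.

the letter, the memo, the report, the sample, the voucher

Directly stated before the manuscript: the memo, the report, the sample, and the voucher.
The letter reaches the manuscript via the letter → the voucher → the manuscript.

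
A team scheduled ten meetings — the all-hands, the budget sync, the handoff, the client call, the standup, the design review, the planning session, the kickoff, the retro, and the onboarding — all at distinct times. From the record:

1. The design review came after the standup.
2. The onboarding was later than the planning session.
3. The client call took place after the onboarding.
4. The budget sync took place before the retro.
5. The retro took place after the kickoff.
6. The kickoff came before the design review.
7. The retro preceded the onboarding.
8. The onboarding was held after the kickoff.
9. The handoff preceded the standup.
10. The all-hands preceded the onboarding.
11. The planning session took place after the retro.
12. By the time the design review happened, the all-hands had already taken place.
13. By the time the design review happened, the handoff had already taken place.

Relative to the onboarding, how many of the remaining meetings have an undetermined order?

3

Forced before the onboarding: the all-hands, the budget sync, the kickoff, the planning session, and the retro; forced after the onboarding: the client call.
That leaves the design review, the handoff, and the standup with no forced order relative to the onboarding — 3.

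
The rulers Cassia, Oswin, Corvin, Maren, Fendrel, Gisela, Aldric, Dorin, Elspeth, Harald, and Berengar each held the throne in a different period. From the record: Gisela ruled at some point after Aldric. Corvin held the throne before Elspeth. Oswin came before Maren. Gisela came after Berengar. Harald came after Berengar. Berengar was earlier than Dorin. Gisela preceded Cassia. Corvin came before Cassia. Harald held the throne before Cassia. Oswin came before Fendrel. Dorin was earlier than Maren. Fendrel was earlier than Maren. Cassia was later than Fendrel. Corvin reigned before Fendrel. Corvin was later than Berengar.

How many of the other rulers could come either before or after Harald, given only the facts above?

Forced before Harald: Berengar; forced after Harald: Cassia.
That leaves Aldric, Corvin, Dorin, Elspeth, Fendrel, Gisela, Maren, and Oswin with no forced order relative to Harald — 8.

8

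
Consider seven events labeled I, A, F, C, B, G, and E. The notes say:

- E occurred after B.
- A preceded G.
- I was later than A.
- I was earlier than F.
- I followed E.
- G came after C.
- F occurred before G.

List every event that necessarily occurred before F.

Directly stated before F: I.
A reaches F via A → I → F.
B reaches F via B → E → I → F.
E reaches F via E → I → F.
No chain forces C (or any of the others) ahead of F.

A, B, E, I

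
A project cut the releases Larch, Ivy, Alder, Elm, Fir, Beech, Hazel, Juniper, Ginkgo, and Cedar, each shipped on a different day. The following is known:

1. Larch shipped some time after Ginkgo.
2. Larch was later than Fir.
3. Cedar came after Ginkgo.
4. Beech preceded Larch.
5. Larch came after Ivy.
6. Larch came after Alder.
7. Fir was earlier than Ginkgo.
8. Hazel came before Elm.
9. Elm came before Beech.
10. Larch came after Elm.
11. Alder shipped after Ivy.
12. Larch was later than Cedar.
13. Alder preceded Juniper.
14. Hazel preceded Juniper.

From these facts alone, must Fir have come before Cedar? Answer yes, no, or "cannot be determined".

Chain the constraints: Fir → Ginkgo → Cedar. Each link is directly stated, so Fir comes before Cedar.

yes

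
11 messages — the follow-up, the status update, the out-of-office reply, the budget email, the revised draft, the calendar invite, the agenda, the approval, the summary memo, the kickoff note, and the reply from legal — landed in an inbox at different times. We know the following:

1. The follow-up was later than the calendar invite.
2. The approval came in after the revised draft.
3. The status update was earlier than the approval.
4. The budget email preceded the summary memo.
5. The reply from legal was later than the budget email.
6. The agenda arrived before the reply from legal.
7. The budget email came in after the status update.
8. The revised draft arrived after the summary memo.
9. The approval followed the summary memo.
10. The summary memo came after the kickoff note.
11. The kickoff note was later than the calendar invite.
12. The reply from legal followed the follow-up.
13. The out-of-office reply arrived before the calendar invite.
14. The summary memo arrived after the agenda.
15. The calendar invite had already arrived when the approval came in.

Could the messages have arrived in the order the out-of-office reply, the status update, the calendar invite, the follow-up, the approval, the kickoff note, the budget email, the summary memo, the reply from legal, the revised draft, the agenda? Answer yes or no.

The constraints require the agenda before the summary memo, but in the proposed sequence the summary memo appears ahead of the agenda. That one violation is enough.

no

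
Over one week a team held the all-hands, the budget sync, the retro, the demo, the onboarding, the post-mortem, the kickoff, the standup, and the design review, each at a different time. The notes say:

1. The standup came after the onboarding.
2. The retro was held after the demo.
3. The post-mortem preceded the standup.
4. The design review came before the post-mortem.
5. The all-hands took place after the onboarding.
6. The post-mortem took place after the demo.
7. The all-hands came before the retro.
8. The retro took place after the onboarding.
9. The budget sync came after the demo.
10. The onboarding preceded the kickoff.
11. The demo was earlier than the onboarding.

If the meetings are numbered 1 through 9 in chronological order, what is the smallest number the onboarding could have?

2

The demo must come before the onboarding — 1 forced predecessor.
Nothing else is forced ahead of the onboarding, so its earliest slot is position 1 + 1 = 2.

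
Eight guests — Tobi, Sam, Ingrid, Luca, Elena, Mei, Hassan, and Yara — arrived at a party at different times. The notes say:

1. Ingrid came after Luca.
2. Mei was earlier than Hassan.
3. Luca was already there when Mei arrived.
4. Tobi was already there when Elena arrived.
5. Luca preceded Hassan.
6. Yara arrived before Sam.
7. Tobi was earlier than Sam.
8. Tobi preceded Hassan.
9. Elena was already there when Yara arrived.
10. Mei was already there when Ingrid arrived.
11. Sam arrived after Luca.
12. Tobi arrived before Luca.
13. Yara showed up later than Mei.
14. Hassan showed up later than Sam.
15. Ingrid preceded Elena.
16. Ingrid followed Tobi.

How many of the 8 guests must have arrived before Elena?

Directly stated before Elena: Ingrid and Tobi.
Luca reaches Elena via Luca → Ingrid → Elena.
Mei reaches Elena via Mei → Ingrid → Elena.
That's Ingrid, Luca, Mei, and Tobi — 4 in all.

4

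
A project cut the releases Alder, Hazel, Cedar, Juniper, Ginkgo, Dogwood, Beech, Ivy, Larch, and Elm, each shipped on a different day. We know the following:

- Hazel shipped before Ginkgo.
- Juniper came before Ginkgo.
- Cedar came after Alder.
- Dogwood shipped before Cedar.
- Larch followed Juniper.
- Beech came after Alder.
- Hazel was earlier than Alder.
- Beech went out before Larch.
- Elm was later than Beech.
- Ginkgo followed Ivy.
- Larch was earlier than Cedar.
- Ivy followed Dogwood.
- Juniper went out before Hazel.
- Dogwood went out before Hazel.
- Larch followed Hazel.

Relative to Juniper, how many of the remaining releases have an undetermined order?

2

Forced after Juniper: Alder, Beech, Cedar, Elm, Ginkgo, Hazel, and Larch.
That leaves Dogwood and Ivy with no forced order relative to Juniper — 2.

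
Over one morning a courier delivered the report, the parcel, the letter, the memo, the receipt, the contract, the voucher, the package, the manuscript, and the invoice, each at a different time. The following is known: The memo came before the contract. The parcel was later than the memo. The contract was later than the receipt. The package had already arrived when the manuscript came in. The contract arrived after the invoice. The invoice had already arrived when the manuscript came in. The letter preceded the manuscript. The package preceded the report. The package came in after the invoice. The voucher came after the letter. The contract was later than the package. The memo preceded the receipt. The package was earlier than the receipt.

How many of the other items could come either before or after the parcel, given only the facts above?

8

Forced before the parcel: the memo.
That leaves the contract, the invoice, the letter, the manuscript, the package, the receipt, the report, and the voucher with no forced order relative to the parcel — 8.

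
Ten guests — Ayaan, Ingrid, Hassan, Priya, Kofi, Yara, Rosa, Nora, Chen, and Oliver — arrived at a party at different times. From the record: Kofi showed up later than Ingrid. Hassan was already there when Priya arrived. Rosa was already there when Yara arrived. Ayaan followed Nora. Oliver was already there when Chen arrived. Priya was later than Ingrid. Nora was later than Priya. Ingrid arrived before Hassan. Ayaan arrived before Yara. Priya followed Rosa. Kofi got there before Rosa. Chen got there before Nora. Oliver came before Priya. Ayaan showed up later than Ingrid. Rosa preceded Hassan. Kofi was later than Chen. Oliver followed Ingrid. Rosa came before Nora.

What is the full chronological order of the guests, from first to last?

The constraints fix every adjacent pair, so only one ordering works:
Ingrid → Oliver → Chen → Kofi → Rosa → Hassan → Priya → Nora → Ayaan → Yara.

Ingrid, Oliver, Chen, Kofi, Rosa, Hassan, Priya, Nora, Ayaan, Yara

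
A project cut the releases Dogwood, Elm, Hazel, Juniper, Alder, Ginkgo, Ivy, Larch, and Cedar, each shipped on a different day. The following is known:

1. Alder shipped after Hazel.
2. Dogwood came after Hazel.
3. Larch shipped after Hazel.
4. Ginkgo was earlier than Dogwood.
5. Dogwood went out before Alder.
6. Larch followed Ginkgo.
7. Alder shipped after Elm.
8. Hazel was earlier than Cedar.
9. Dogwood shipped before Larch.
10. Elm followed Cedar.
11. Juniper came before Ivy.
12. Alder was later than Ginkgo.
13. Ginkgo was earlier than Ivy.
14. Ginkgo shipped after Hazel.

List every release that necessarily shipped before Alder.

Cedar, Dogwood, Elm, Ginkgo, Hazel

Directly stated before Alder: Dogwood, Elm, Ginkgo, and Hazel.
Cedar reaches Alder via Cedar → Elm → Alder.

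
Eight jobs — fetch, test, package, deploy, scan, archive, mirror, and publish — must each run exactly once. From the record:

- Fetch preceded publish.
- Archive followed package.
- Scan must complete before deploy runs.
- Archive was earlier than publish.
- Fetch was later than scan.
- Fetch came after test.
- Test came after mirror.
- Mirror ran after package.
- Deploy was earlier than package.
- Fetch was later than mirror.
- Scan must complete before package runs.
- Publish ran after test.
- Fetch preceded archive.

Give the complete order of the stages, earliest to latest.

The constraints fix every adjacent pair, so only one ordering works:
scan → deploy → package → mirror → test → fetch → archive → publish.

scan, deploy, package, mirror, test, fetch, archive, publish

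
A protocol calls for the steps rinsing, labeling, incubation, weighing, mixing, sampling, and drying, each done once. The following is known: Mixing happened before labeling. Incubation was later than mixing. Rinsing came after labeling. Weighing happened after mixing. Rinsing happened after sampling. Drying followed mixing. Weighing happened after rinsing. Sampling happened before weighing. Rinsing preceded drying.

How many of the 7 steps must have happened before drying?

4

Directly stated before drying: mixing and rinsing.
Labeling reaches drying via labeling → rinsing → drying.
Sampling reaches drying via sampling → rinsing → drying.
No chain forces weighing (or any of the others) ahead of drying.
That's labeling, mixing, rinsing, and sampling — 4 in all.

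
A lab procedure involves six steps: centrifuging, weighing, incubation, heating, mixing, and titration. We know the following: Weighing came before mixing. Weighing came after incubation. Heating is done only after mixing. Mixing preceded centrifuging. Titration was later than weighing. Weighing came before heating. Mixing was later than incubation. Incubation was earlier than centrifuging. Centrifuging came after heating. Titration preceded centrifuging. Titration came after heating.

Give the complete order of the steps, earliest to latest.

incubation, weighing, mixing, heating, titration, centrifuging

The constraints fix every adjacent pair, so only one ordering works:
incubation → weighing → mixing → heating → titration → centrifuging.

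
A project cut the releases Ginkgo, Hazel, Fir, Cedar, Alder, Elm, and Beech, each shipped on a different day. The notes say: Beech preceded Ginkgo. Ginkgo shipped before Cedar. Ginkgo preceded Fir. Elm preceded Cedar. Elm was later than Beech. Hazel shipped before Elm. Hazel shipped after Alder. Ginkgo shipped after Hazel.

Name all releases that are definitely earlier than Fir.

Directly stated before Fir: Ginkgo.
Alder reaches Fir via Alder → Hazel → Ginkgo → Fir.
Beech reaches Fir via Beech → Ginkgo → Fir.
Hazel reaches Fir via Hazel → Ginkgo → Fir.
No chain forces Elm (or any of the others) ahead of Fir.

Alder, Beech, Ginkgo, Hazel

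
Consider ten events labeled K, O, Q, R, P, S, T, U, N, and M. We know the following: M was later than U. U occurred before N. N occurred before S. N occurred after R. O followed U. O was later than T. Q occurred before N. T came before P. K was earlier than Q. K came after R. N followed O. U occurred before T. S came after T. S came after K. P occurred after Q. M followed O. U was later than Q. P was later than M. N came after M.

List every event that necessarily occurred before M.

K, O, Q, R, T, U

Directly stated before M: O and U.
K reaches M via K → Q → U → M.
Q reaches M via Q → U → M.
R reaches M via R → K → Q → U → M.
Likewise T reaches M by chaining the stated constraints.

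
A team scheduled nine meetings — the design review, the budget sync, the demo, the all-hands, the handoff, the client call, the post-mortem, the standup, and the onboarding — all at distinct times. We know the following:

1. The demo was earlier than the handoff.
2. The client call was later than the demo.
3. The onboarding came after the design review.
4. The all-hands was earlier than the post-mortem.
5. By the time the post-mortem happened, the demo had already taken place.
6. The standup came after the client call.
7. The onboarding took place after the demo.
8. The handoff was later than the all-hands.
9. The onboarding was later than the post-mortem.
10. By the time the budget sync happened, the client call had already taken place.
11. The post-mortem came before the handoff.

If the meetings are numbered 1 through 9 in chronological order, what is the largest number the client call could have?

7

The client call must come before the budget sync and the standup — 2 meetings forced after it.
Everything else can be placed before the client call in some valid order, so the client call can sit as late as position 9 − 2 = 7.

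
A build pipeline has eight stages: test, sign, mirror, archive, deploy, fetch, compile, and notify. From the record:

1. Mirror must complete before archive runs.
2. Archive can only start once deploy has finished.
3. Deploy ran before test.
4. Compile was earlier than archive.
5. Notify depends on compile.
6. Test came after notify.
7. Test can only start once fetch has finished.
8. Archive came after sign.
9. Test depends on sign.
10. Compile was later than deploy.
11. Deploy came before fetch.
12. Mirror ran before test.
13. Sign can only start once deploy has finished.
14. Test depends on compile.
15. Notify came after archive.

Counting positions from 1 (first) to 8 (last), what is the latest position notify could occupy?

Notify must come before test — 1 stage forced after it.
Everything else can be placed before notify in some valid order, so notify can sit as late as position 8 − 1 = 7.

7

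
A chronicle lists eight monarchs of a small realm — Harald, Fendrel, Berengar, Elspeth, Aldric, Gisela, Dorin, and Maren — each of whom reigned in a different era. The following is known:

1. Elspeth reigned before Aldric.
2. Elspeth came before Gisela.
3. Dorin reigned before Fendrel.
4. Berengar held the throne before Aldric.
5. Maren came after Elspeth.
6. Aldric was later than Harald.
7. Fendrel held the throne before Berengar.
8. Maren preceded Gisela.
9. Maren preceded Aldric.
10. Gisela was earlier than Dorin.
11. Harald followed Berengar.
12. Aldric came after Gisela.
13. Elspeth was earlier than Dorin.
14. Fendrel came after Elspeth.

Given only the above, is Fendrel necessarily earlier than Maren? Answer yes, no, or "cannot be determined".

Tracing the constraints gives Maren → Gisela → Dorin → Fendrel, so Maren must come before Fendrel.
That means Fendrel cannot be before Maren.

no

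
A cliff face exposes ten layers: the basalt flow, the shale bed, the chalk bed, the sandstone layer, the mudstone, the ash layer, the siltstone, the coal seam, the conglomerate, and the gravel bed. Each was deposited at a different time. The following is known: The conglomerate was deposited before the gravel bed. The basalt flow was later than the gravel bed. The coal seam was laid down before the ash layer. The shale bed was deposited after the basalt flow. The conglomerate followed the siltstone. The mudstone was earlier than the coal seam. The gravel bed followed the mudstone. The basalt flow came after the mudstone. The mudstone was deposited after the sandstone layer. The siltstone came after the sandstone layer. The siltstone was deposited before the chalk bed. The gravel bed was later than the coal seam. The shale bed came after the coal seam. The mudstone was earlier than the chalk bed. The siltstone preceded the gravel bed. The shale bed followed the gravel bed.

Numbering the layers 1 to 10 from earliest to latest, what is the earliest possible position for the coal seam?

The mudstone and the sandstone layer must both come before the coal seam — 2 forced predecessors.
Nothing else is forced ahead of the coal seam, so its earliest slot is position 2 + 1 = 3.

3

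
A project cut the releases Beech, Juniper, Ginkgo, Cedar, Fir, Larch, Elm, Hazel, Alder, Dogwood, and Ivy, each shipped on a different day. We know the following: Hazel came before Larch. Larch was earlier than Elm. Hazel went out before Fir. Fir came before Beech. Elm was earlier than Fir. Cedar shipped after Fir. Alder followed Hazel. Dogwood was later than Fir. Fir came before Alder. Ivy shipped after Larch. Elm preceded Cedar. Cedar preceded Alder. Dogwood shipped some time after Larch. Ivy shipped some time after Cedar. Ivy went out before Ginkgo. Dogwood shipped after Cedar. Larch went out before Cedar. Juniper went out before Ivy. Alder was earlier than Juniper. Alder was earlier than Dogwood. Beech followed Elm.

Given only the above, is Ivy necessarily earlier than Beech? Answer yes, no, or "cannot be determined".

No chain of stated constraints runs from Ivy to Beech, and none runs from Beech to Ivy either.
So the relative order of Ivy and Beech is not fixed by the given facts.

cannot be determined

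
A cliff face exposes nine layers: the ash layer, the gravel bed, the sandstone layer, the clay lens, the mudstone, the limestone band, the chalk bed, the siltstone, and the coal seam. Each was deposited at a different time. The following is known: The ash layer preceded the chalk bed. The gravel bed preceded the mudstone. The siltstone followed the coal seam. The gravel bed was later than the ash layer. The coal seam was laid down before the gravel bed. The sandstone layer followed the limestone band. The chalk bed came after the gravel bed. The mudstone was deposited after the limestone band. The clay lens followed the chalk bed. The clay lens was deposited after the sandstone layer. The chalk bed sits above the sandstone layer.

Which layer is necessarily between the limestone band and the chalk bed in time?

the sandstone layer

Tracing the constraints gives the limestone band → the sandstone layer → the chalk bed, so the sandstone layer sits after the limestone band and before the chalk bed.
No other layer is forced both after the limestone band and before the chalk bed.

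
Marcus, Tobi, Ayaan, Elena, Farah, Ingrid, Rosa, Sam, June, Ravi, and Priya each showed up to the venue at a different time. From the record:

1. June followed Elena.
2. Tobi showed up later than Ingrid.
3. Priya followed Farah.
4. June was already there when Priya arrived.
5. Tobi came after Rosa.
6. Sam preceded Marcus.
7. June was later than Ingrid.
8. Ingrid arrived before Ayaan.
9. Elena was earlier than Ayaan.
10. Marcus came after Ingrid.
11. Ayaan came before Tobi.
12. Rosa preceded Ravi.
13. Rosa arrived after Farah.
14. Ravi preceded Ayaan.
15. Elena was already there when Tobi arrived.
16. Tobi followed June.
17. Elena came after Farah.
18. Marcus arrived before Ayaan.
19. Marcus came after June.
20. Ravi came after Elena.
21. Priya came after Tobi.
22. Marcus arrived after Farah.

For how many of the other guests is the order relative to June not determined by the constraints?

3

Forced before June: Elena, Farah, and Ingrid; forced after June: Ayaan, Marcus, Priya, and Tobi.
That leaves Ravi, Rosa, and Sam with no forced order relative to June — 3.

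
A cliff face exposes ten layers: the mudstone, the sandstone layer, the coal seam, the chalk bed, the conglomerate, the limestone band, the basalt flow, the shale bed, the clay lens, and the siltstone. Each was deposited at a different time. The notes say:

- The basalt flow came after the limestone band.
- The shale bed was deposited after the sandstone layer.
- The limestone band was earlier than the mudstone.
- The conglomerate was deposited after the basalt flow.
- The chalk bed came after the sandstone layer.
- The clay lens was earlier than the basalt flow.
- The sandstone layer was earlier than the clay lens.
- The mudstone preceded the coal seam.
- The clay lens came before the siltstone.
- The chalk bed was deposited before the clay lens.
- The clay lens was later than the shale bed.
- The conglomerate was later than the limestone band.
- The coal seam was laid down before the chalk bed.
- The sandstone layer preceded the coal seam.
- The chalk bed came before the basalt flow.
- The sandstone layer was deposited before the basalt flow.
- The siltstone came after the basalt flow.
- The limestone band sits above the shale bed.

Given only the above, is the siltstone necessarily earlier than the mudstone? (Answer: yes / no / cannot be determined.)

Tracing the constraints gives the mudstone → the coal seam → the chalk bed → the basalt flow → the siltstone, so the mudstone must come before the siltstone.
That means the siltstone cannot be before the mudstone.

no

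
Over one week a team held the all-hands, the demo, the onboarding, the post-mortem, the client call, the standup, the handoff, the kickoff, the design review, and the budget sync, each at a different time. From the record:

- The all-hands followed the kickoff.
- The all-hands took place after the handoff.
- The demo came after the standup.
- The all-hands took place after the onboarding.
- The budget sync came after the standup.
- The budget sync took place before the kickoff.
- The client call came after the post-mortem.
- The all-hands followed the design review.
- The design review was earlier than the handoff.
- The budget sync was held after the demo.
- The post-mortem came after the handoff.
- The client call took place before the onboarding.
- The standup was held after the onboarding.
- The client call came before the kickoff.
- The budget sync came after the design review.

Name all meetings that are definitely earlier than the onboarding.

the client call, the design review, the handoff, the post-mortem

Directly stated before the onboarding: the client call.
The design review reaches the onboarding via the design review → the handoff → the post-mortem → the client call → the onboarding.
The handoff reaches the onboarding via the handoff → the post-mortem → the client call → the onboarding.
The post-mortem reaches the onboarding via the post-mortem → the client call → the onboarding.
No chain forces the kickoff (or any of the others) ahead of the onboarding.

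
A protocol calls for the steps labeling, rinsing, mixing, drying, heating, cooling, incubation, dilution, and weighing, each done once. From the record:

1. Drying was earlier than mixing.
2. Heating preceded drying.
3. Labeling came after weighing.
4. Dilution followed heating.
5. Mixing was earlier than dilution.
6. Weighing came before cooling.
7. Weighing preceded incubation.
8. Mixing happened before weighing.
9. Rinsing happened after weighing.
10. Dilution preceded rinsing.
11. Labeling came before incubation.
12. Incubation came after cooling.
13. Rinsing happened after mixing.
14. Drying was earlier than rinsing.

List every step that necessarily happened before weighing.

drying, heating, mixing

Directly stated before weighing: mixing.
Drying reaches weighing via drying → mixing → weighing.
Heating reaches weighing via heating → drying → mixing → weighing.
No chain forces incubation (or any of the others) ahead of weighing.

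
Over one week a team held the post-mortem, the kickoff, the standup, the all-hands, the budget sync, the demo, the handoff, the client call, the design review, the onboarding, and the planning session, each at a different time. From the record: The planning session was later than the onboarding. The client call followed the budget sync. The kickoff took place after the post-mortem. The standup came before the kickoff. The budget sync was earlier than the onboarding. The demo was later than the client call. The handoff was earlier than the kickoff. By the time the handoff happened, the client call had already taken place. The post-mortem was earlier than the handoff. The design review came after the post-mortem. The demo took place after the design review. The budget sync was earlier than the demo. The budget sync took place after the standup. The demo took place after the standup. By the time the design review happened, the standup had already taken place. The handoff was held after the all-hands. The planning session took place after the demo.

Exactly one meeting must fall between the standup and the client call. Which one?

the budget sync

Tracing the constraints gives the standup → the budget sync → the client call, so the budget sync sits after the standup and before the client call.
No other meeting is forced both after the standup and before the client call.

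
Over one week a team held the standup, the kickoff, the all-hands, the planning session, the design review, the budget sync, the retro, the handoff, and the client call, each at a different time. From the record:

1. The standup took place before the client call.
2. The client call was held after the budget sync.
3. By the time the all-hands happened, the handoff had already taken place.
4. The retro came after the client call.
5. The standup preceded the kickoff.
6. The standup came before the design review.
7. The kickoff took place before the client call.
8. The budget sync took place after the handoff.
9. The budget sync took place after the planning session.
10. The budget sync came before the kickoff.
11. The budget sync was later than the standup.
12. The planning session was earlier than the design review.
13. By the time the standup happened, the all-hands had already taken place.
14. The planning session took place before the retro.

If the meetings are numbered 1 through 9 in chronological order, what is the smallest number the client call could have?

The all-hands, the budget sync, the handoff, the kickoff, the planning session, and the standup must all come before the client call — 6 forced predecessors.
Nothing else is forced ahead of the client call, so its earliest slot is position 6 + 1 = 7.

7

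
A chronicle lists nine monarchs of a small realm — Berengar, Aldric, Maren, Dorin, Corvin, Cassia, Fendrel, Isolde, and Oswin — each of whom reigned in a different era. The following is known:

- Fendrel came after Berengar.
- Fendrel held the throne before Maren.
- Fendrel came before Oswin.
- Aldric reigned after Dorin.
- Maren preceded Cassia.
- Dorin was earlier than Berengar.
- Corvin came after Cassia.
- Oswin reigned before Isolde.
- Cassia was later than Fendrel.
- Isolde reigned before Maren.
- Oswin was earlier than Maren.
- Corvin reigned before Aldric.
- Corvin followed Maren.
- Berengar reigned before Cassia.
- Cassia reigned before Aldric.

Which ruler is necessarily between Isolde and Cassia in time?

Maren

Tracing the constraints gives Isolde → Maren → Cassia, so Maren sits after Isolde and before Cassia.
No other ruler is forced both after Isolde and before Cassia.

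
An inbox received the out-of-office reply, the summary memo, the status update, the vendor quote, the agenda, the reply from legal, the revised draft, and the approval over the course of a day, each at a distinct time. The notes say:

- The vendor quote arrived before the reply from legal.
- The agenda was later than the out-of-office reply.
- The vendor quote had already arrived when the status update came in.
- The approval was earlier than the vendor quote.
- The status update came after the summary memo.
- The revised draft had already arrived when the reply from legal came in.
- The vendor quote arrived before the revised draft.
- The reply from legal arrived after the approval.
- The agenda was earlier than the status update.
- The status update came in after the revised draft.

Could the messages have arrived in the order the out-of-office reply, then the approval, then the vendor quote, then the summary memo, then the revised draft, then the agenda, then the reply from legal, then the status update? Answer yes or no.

yes

Check each stated constraint against the proposed order — e.g. the out-of-office reply is ahead of the agenda; the approval is ahead of the reply from legal. Every pair is in the required order; nothing is violated.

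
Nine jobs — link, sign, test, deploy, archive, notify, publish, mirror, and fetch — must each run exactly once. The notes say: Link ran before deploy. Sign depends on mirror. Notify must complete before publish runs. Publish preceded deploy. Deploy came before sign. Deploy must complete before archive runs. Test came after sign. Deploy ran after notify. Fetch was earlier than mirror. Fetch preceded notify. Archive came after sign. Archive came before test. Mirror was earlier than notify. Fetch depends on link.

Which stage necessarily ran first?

link

Link has a chain of constraints placing it before every other stage, so link must be first.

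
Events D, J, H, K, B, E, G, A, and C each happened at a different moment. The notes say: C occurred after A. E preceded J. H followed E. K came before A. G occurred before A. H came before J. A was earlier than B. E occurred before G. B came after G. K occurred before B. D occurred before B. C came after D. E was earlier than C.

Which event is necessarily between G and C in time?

A

Tracing the constraints gives G → A → C, so A sits after G and before C.
No other event is forced both after G and before C.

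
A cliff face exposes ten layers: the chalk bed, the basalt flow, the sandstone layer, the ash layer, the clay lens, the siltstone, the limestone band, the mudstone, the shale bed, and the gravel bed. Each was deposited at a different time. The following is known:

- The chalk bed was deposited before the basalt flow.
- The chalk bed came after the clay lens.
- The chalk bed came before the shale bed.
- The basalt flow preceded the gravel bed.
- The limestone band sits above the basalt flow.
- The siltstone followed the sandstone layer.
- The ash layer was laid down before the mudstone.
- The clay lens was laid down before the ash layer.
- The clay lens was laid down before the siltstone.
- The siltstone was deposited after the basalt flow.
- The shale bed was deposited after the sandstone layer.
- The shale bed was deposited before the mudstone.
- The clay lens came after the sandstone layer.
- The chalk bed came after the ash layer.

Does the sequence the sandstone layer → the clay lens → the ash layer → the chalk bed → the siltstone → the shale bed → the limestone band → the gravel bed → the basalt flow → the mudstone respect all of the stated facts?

no

The constraints require the basalt flow before the gravel bed, but in the proposed sequence the gravel bed appears ahead of the basalt flow. That one violation is enough.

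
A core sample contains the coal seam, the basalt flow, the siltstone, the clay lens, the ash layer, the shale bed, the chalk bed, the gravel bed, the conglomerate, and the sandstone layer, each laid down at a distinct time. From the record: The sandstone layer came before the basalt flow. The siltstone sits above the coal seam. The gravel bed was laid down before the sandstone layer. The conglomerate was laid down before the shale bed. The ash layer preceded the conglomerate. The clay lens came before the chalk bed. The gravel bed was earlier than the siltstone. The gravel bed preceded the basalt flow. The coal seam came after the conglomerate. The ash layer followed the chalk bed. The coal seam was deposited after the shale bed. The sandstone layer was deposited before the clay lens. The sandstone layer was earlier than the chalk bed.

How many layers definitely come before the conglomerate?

Directly stated before the conglomerate: the ash layer.
The chalk bed reaches the conglomerate via the chalk bed → the ash layer → the conglomerate.
The clay lens reaches the conglomerate via the clay lens → the chalk bed → the ash layer → the conglomerate.
The gravel bed reaches the conglomerate via the gravel bed → the sandstone layer → the chalk bed → the ash layer → the conglomerate.
Likewise the sandstone layer reaches the conglomerate by chaining the stated constraints.
No chain forces the siltstone (or any of the others) ahead of the conglomerate.
That's the ash layer, the chalk bed, the clay lens, the gravel bed, and the sandstone layer — 5 in all.

5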